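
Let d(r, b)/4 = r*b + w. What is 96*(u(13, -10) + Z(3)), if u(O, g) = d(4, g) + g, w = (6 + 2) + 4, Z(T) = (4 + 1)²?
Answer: -9312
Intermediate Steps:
Z(T) = 25 (Z(T) = 5² = 25)
w = 12 (w = 8 + 4 = 12)
d(r, b) = 48 + 4*b*r (d(r, b) = 4*(r*b + 12) = 4*(b*r + 12) = 4*(12 + b*r) = 48 + 4*b*r)
u(O, g) = 48 + 17*g (u(O, g) = (48 + 4*g*4) + g = (48 + 16*g) + g = 48 + 17*g)
96*(u(13, -10) + Z(3)) = 96*((48 + 17*(-10)) + 25) = 96*((48 - 170) + 25) = 96*(-122 + 25) = 96*(-97) = -9312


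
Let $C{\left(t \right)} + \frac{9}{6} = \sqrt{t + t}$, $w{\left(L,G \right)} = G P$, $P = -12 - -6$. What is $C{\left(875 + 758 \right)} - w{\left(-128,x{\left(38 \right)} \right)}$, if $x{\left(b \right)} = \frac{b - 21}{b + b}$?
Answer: $- \frac{3}{19} + \sqrt{3266} \approx 56.991$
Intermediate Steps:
$x{\left(b \right)} = \frac{-21 + b}{2 b}$
$P = -6$ ($P = -12 + 6 = -6$)
$w{\left(L,G \right)} = - 6 G$ ($w{\left(L,G \right)} = G \left(-6\right) = - 6 G$)
$C{\left(t \right)} = - \frac{3}{2} + \sqrt{2} \sqrt{t}$ ($C{\left(t \right)} = - \frac{3}{2} + \sqrt{t + t} = - \frac{3}{2} + \sqrt{2 t} = - \frac{3}{2} + \sqrt{2} \sqrt{t}$)
$C{\left(875 + 758 \right)} - w{\left(-128,x{\left(38 \right)} \right)} = \left(- \frac{3}{2} + \sqrt{2} \sqrt{875 + 758}\right) - - 6 \frac{-21 + 38}{2 \cdot 38} = \left(- \frac{3}{2} + \sqrt{2} \sqrt{1633}\right) - - 6 \cdot \frac{1}{2} \cdot \frac{1}{38} \cdot 17 = \left(- \frac{3}{2} + \sqrt{3266}\right) - \left(-6\right) \frac{17}{76} = \left(- \frac{3}{2} + \sqrt{3266}\right) - - \frac{51}{38} = \left(- \frac{3}{2} + \sqrt{3266}\right) + \frac{51}{38} = - \frac{3}{19} + \sqrt{3266}$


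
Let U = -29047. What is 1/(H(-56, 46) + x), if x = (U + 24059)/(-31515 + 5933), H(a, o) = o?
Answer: 12791/590880 ≈ 0.021647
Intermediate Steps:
x = 2494/12791 (x = (-29047 + 24059)/(-31515 + 5933) = -4988/(-25582) = -4988*(-1/25582) = 2494/12791 ≈ 0.19498)
1/(H(-56, 46) + x) = 1/(46 + 2494/12791) = 1/(590880/12791) = 12791/590880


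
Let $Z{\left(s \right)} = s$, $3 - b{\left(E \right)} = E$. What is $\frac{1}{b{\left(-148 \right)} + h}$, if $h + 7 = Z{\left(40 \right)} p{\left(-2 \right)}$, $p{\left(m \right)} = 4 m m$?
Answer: $\frac{1}{784} \approx 0.0012755$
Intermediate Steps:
$b{\left(E \right)} = 3 - E$
$p{\left(m \right)} = 4 m^{2}$
$h = 633$ ($h = -7 + 40 \cdot 4 \left(-2\right)^{2} = -7 + 40 \cdot 4 \cdot 4 = -7 + 40 \cdot 16 = -7 + 640 = 633$)
$\frac{1}{b{\left(-148 \right)} + h} = \frac{1}{\left(3 - -148\right) + 633} = \frac{1}{\left(3 + 148\right) + 633} = \frac{1}{151 + 633} = \frac{1}{784}$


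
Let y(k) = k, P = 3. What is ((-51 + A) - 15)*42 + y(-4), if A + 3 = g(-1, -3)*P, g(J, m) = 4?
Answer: -2398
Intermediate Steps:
A = 9 (A = -3 + 4*3 = -3 + 12 = 9)
((-51 + A) - 15)*42 + y(-4) = ((-51 + 9) - 15)*42 - 4 = (-42 - 15)*42 - 4 = -57*42 - 4 = -2394 - 4 = -2398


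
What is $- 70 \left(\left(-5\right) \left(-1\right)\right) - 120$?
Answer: $-470$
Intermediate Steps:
$- 70 \left(\left(-5\right) \left(-1\right)\right) - 120 = \left(-70\right) 5 - 120 = -350 - 120 = -470$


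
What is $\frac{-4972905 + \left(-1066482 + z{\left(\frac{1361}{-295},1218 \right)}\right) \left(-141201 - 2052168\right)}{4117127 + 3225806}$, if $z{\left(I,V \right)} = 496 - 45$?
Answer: $\frac{2338194375534}{7342933} \approx 3.1843 \cdot 10^{5}$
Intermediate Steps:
$z{\left(I,V \right)} = 451$ ($z{\left(I,V \right)} = 496 - 45 = 451$)
$\frac{-4972905 + \left(-1066482 + z{\left(\frac{1361}{-295},1218 \right)}\right) \left(-141201 - 2052168\right)}{4117127 + 3225806} = \frac{-4972905 + \left(-1066482 + 451\right) \left(-141201 - 2052168\right)}{4117127 + 3225806} = \frac{-4972905 - -2338199348439}{7342933} = \left(-4972905 + 2338199348439\right) \frac{1}{7342933} = 2338194375534 \cdot \frac{1}{7342933} = \frac{2338194375534}{7342933}$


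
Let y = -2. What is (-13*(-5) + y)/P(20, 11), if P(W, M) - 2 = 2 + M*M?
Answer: 63/125 ≈ 0.50400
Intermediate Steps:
P(W, M) = 4 + M**2 (P(W, M) = 2 + (2 + M*M) = 2 + (2 + M**2) = 4 + M**2)
(-13*(-5) + y)/P(20, 11) = (-13*(-5) - 2)/(4 + 11**2) = (65 - 2)/(4 + 121) = 63/125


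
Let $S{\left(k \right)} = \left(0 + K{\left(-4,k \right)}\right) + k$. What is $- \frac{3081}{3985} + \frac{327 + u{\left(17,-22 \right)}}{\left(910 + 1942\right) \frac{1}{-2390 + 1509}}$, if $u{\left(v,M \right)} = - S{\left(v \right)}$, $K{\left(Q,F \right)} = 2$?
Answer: $- \frac{272527198}{2841305} \approx -95.916$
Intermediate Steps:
$S{\left(k \right)} = 2 + k$ ($S{\left(k \right)} = \left(0 + 2\right) + k = 2 + k$)
$u{\left(v,M \right)} = -2 - v$ ($u{\left(v,M \right)} = - (2 + v) = -2 - v$)
$- \frac{3081}{3985} + \frac{327 + u{\left(17,-22 \right)}}{\left(910 + 1942\right) \frac{1}{-2390 + 1509}} = - \frac{3081}{3985} + \frac{327 - 19}{\left(910 + 1942\right) \frac{1}{-2390 + 1509}} = \left(-3081\right) \frac{1}{3985} + \frac{327 - 19}{2852 \frac{1}{-881}} = - \frac{3081}{3985} + \frac{327 - 19}{2852 \left(- \frac{1}{881}\right)} = - \frac{3081}{3985} + \frac{308}{- \frac{2852}{881}} = - \frac{3081}{3985} + 308 \left(- \frac{881}{2852}\right) = - \frac{3081}{3985} - \frac{67837}{713} = - \frac{272527198}{2841305}$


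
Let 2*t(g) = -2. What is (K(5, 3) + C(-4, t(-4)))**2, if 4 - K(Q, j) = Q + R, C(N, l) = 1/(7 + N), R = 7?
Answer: 529/9 ≈ 58.778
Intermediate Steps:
t(g) = -1 (t(g) = (1/2)*(-2) = -1)
K(Q, j) = -3 - Q (K(Q, j) = 4 - (Q + 7) = 4 - (7 + Q) = 4 + (-7 - Q) = -3 - Q)
(K(5, 3) + C(-4, t(-4)))**2 = ((-3 - 1*5) + 1/(7 - 4))**2 = ((-3 - 5) + 1/3)**2 = (-8 + 1/3)**2 = (-23/3)**2 = 529/9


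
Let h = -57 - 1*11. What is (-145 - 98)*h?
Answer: 16524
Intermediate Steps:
h = -68 (h = -57 - 11 = -68)
(-145 - 98)*h = (-145 - 98)*(-68) = -243*(-68) = 16524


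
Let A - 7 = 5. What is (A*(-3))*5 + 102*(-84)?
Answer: -8748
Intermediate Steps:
A = 12 (A = 7 + 5 = 12)
(A*(-3))*5 + 102*(-84) = (12*(-3))*5 + 102*(-84) = -36*5 - 8568 = -180 - 8568 = -8748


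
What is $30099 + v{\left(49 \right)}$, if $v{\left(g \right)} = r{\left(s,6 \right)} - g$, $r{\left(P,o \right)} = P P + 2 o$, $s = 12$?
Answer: $30206$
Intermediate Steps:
$r{\left(P,o \right)} = P^{2} + 2 o$
$v{\left(g \right)} = 156 - g$ ($v{\left(g \right)} = \left(12^{2} + 2 \cdot 6\right) - g = \left(144 + 12\right) - g = 156 - g$)
$30099 + v{\left(49 \right)} = 30099 + \left(156 - 49\right) = 30099 + 107 = 30206$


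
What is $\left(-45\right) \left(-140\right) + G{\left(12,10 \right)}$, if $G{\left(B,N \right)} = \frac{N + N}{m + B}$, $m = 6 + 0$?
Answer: $\frac{56710}{9} \approx 6301.1$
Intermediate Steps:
$m = 6$
$G{\left(B,N \right)} = \frac{2 N}{6 + B}$ ($G{\left(B,N \right)} = \frac{N + N}{6 + B} = \frac{2 N}{6 + B}$)
$\left(-45\right) \left(-140\right) + G{\left(12,10 \right)} = \left(-45\right) \left(-140\right) + 2 \cdot 10 \frac{1}{6 + 12} = 6300 + 2 \cdot 10 \cdot \frac{1}{18} = 6300 + \frac{10}{9} = \frac{56710}{9}$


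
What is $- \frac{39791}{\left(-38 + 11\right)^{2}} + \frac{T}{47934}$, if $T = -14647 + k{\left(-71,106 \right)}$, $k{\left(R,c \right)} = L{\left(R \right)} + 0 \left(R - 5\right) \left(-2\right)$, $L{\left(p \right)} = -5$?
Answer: $- \frac{106556839}{1941327} \approx -54.889$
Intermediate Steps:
$k{\left(R,c \right)} = -5$ ($k{\left(R,c \right)} = -5 + 0 \left(R - 5\right) \left(-2\right) = -5 + 0 \left(-5 + R\right) \left(-2\right) = -5 + 0 \left(-2\right) = -5 + 0 = -5$)
$T = -14652$ ($T = -14647 - 5 = -14652$)
$- \frac{39791}{\left(-38 + 11\right)^{2}} + \frac{T}{47934} = - \frac{39791}{\left(-38 + 11\right)^{2}} - \frac{14652}{47934} = - \frac{39791}{\left(-27\right)^{2}} - \frac{814}{2663} = - \frac{39791}{729} - \frac{814}{2663} = - \frac{106556839}{1941327}$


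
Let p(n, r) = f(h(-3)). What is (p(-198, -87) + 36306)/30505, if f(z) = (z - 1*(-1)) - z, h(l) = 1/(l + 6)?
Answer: 36307/30505 ≈ 1.1902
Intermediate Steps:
h(l) = 1/(6 + l)
f(z) = 1 (f(z) = (z + 1) - z = (1 + z) - z = 1)
p(n, r) = 1
(p(-198, -87) + 36306)/30505 = (1 + 36306)/30505 = 36307*(1/30505) = 36307/30505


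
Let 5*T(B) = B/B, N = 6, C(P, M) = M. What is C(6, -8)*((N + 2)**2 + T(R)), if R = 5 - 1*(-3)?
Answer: -2568/5 ≈ -513.60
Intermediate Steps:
R = 8 (R = 5 + 3 = 8)
T(B) = 1/5 (T(B) = (B/B)/5 = (1/5)*1 = 1/5)
C(6, -8)*((N + 2)**2 + T(R)) = -8*((6 + 2)**2 + 1/5) = -8*(8**2 + 1/5) = -8*(64 + 1/5) = -8*321/5 = -2568/5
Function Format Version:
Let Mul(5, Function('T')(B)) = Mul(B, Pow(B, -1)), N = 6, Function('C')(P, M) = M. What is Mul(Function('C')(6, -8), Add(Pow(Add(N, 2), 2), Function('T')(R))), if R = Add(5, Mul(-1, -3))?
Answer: Rational(-2568, 5) ≈ -513.60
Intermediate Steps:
R = 8 (R = Add(5, 3) = 8)
Function('T')(B) = Rational(1, 5) (Function('T')(B) = Mul(Rational(1, 5), Mul(B, Pow(B, -1))) = Mul(Rational(1, 5), 1) = Rational(1, 5))
Mul(Function('C')(6, -8), Add(Pow(Add(N, 2), 2), Function('T')(R))) = Mul(-8, Add(Pow(Add(6, 2), 2), Rational(1, 5))) = Mul(-8, Add(Pow(8, 2), Rational(1, 5))) = Mul(-8, Add(64, Rational(1, 5))) = Mul(-8, Rational(321, 5)) = Rational(-2568, 5)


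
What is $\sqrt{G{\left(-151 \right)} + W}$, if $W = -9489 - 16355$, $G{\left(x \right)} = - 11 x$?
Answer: $3 i \sqrt{2687} \approx 155.51 i$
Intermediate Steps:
$W = -25844$
$\sqrt{G{\left(-151 \right)} + W} = \sqrt{\left(-11\right) \left(-151\right) - 25844} = \sqrt{1661 - 25844} = \sqrt{-24183} = 3 i \sqrt{2687}$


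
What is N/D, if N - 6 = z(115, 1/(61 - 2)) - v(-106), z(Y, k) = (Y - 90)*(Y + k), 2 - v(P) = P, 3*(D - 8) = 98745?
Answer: 163632/1942457 ≈ 0.084240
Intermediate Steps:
D = 32923 (D = 8 + (⅓)*98745 = 8 + 32915 = 32923)
v(P) = 2 - P
z(Y, k) = (-90 + Y)*(Y + k)
N = 163632/59 (N = 6 + ((115² - 90*115 - 90/(61 - 2) + 115/(61 - 2)) - (2 - 1*(-106))) = 6 + ((13225 - 10350 - 90/59 + 115/59) - (2 + 106)) = 6 + ((13225 - 10350 - 90*1/59 + 115*(1/59)) - 1*108) = 6 + ((13225 - 10350 - 90/59 + 115/59) - 108) = 6 + (169650/59 - 108) = 6 + 163278/59 = 163632/59 ≈ 2773.4)
N/D = (163632/59)/32923 = (163632/59)*(1/32923) = 163632/1942457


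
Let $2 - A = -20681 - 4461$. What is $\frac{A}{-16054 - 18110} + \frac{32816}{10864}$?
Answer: $\frac{1892771}{828477} \approx 2.2846$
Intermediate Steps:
$A = 25144$ ($A = 2 - \left(-20681 - 4461\right) = 2 - -25142 = 2 + 25142 = 25144$)
$\frac{A}{-16054 - 18110} + \frac{32816}{10864} = \frac{25144}{-16054 - 18110} + \frac{32816}{10864} = \frac{25144}{-16054 - 18110} + 32816 \cdot \frac{1}{10864} = \frac{25144}{-34164} + \frac{293}{97} = 25144 \left(- \frac{1}{34164}\right) + \frac{293}{97} = - \frac{6286}{8541} + \frac{293}{97} = \frac{1892771}{828477}$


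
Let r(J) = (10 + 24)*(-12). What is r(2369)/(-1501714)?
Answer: 204/750857 ≈ 0.00027169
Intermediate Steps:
r(J) = -408 (r(J) = 34*(-12) = -408)
r(2369)/(-1501714) = -408/(-1501714) = -408*(-1/1501714) = 204/750857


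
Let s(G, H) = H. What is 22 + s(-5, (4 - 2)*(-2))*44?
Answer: -154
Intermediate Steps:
22 + s(-5, (4 - 2)*(-2))*44 = 22 + ((4 - 2)*(-2))*44 = 22 + (2*(-2))*44 = 22 - 4*44 = 22 - 176 = -154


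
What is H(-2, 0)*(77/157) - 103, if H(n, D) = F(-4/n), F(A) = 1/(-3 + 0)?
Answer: -48590/471 ≈ -103.16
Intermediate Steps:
F(A) = -⅓ (F(A) = 1/(-3) = -⅓)
H(n, D) = -⅓
H(-2, 0)*(77/157) - 103 = -77/(3*157) - 103 = -⅓*77/157 - 103 = -77/471 - 103 = -48590/471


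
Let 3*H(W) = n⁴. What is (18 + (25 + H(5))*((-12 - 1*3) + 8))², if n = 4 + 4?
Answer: 849314449/9 ≈ 9.4368e+7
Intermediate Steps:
n = 8
H(W) = 4096/3 (H(W) = (⅓)*8⁴ = (⅓)*4096 = 4096/3)
(18 + (25 + H(5))*((-12 - 1*3) + 8))² = (18 + (25 + 4096/3)*((-12 - 1*3) + 8))² = (18 + 4171*((-12 - 3) + 8)/3)² = (18 + 4171*(-15 + 8)/3)² = (18 + (4171/3)*(-7))² = (18 - 29197/3)² = (-29143/3)² = 849314449/9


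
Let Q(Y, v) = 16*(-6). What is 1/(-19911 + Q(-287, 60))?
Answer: -1/20007 ≈ -4.9983e-5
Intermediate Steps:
Q(Y, v) = -96
1/(-19911 + Q(-287, 60)) = 1/(-19911 - 96) = 1/(-20007) = -1/20007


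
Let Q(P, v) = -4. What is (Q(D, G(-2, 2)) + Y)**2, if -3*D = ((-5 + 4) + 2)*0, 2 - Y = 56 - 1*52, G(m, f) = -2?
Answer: 36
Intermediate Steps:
Y = -2 (Y = 2 - (56 - 1*52) = 2 - (56 - 52) = 2 - 1*4 = 2 - 4 = -2)
D = 0 (D = -((-5 + 4) + 2)*0/3 = -(-1 + 2)*0/3 = -0/3 = -1/3*0 = 0)
(Q(D, G(-2, 2)) + Y)**2 = (-4 - 2)**2 = (-6)**2 = 36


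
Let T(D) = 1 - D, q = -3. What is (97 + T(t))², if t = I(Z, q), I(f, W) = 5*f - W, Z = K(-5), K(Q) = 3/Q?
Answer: 9604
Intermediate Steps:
Z = -⅗ (Z = 3/(-5) = 3*(-⅕) = -⅗ ≈ -0.60000)
I(f, W) = -W + 5*f
t = 0 (t = -1*(-3) + 5*(-⅗) = 3 - 3 = 0)
(97 + T(t))² = (97 + (1 - 1*0))² = (97 + (1 + 0))² = (97 + 1)² = 98² = 9604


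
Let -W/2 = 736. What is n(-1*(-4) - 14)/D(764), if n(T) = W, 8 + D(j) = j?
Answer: -368/189 ≈ -1.9471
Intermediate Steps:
D(j) = -8 + j
W = -1472 (W = -2*736 = -1472)
n(T) = -1472
n(-1*(-4) - 14)/D(764) = -1472/(-8 + 764) = -1472/756 = -1472*1/756 = -368/189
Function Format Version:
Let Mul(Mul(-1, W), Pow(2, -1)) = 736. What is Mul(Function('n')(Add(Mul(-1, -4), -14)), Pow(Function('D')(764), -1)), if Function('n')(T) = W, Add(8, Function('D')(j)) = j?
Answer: Rational(-368, 189) ≈ -1.9471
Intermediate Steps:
Function('D')(j) = Add(-8, j)
W = -1472 (W = Mul(-2, 736) = -1472)
Function('n')(T) = -1472
Mul(Function('n')(Add(Mul(-1, -4), -14)), Pow(Function('D')(764), -1)) = Mul(-1472, Pow(Add(-8, 764), -1)) = Mul(-1472, Pow(756, -1)) = Mul(-1472, Rational(1, 756)) = Rational(-368, 189)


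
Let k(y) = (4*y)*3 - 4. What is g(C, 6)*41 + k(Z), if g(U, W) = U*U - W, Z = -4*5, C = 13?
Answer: 6439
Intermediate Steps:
Z = -20
k(y) = -4 + 12*y (k(y) = 12*y - 4 = -4 + 12*y)
g(U, W) = U**2 - W
g(C, 6)*41 + k(Z) = (13**2 - 1*6)*41 + (-4 + 12*(-20)) = (169 - 6)*41 + (-4 - 240) = 163*41 - 244 = 6683 - 244 = 6439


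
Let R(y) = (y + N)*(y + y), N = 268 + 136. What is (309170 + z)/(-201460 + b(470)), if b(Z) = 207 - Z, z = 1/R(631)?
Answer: -403828578901/263484530910 ≈ -1.5326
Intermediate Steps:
N = 404
R(y) = 2*y*(404 + y) (R(y) = (y + 404)*(y + y) = (404 + y)*(2*y) = 2*y*(404 + y))
z = 1/1306170 (z = 1/(2*631*(404 + 631)) = 1/(2*631*1035) = 1/1306170 ≈ 7.6560e-7)
(309170 + z)/(-201460 + b(470)) = (309170 + 1/1306170)/(-201460 + (207 - 1*470)) = 403828578901/(1306170*(-201460 + (207 - 470))) = 403828578901/(1306170*(-201460 - 263)) = (403828578901/1306170)/(-201723) = (403828578901/1306170)*(-1/201723) = -403828578901/263484530910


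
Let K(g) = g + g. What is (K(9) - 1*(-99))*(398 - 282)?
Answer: 13572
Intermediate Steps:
K(g) = 2*g
(K(9) - 1*(-99))*(398 - 282) = (2*9 - 1*(-99))*(398 - 282) = (18 + 99)*116 = 117*116 = 13572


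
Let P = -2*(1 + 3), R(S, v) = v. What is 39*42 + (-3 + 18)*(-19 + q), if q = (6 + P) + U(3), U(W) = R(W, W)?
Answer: 1368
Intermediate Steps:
U(W) = W
P = -8 (P = -2*4 = -8)
q = 1 (q = (6 - 8) + 3 = -2 + 3 = 1)
39*42 + (-3 + 18)*(-19 + q) = 39*42 + (-3 + 18)*(-19 + 1) = 1638 + 15*(-18) = 1638 - 270 = 1368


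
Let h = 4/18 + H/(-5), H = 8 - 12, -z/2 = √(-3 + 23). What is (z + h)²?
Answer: 164116/2025 - 368*√5/45 ≈ 62.759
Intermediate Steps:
z = -4*√5 (z = -2*√(-3 + 23) = -4*√5 ≈ -8.9443)
H = -4
h = 46/45 (h = 4/18 - 4/(-5) = 4*(1/18) - 4*(-⅕) = 2/9 + ⅘ = 46/45 ≈ 1.0222)
(z + h)² = (-4*√5 + 46/45)² = (46/45 - 4*√5)²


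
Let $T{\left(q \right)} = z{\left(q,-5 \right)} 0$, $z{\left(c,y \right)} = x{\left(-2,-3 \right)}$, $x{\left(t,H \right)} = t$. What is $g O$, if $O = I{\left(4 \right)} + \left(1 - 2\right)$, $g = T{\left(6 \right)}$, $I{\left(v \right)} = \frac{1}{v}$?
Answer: $0$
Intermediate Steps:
$z{\left(c,y \right)} = -2$
$T{\left(q \right)} = 0$ ($T{\left(q \right)} = \left(-2\right) 0 = 0$)
$g = 0$
$O = - \frac{3}{4}$ ($O = \frac{1}{4} + \left(1 - 2\right) = \frac{1}{4} - 1 = - \frac{3}{4} \approx -0.75$)
$g O = 0 \left(- \frac{3}{4}\right) = 0$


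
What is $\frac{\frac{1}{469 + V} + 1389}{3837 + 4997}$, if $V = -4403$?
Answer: $\frac{5464325}{34752956} \approx 0.15723$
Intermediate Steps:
$\frac{\frac{1}{469 + V} + 1389}{3837 + 4997} = \frac{\frac{1}{469 - 4403} + 1389}{3837 + 4997} = \frac{\frac{1}{-3934} + 1389}{8834} = \left(- \frac{1}{3934} + 1389\right) \frac{1}{8834} = \frac{5464325}{3934} \cdot \frac{1}{8834} = \frac{5464325}{34752956}$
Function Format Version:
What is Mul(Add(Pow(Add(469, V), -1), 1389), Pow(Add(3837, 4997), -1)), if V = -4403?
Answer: Rational(5464325, 34752956) ≈ 0.15723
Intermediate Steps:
Mul(Add(Pow(Add(469, V), -1), 1389), Pow(Add(3837, 4997), -1)) = Mul(Add(Pow(Add(469, -4403), -1), 1389), Pow(Add(3837, 4997), -1)) = Mul(Add(Pow(-3934, -1), 1389), Pow(8834, -1)) = Mul(Add(Rational(-1, 3934), 1389), Rational(1, 8834)) = Mul(Rational(5464325, 3934), Rational(1, 8834)) = Rational(5464325, 34752956)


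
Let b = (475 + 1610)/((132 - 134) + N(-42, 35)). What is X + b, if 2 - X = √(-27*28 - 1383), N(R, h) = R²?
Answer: 5609/1762 - I*√2139 ≈ 3.1833 - 46.249*I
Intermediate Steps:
X = 2 - I*√2139 (X = 2 - √(-27*28 - 1383) = 2 - √(-756 - 1383) = 2 - √(-2139) = 2 - I*√2139 ≈ 2.0 - 46.249*I)
b = 2085/1762 (b = (475 + 1610)/((132 - 134) + (-42)²) = 2085/(-2 + 1764) = 2085/1762 ≈ 1.1833)
X + b = (2 - I*√2139) + 2085/1762 = 5609/1762 - I*√2139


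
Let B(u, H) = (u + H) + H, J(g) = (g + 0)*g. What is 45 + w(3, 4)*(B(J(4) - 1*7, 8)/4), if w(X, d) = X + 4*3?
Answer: 555/4 ≈ 138.75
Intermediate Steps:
J(g) = g² (J(g) = g*g = g²)
B(u, H) = u + 2*H (B(u, H) = (H + u) + H = u + 2*H)
w(X, d) = 12 + X (w(X, d) = X + 12 = 12 + X)
45 + w(3, 4)*(B(J(4) - 1*7, 8)/4) = 45 + (12 + 3)*(((4² - 1*7) + 2*8)/4) = 45 + 15*(((16 - 7) + 16)*(¼)) = 45 + 15*((9 + 16)*(¼)) = 45 + 15*(25*(¼)) = 45 + 15*(25/4) = 45 + 375/4 = 555/4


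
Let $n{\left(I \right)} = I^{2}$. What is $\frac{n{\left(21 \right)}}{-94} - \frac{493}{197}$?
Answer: $- \frac{133219}{18518} \approx -7.194$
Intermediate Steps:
$\frac{n{\left(21 \right)}}{-94} - \frac{493}{197} = \frac{21^{2}}{-94} - \frac{493}{197} = 441 \left(- \frac{1}{94}\right) - \frac{493}{197} = - \frac{441}{94} - \frac{493}{197} = - \frac{133219}{18518}$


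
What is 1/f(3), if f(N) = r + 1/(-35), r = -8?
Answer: -35/281 ≈ -0.12456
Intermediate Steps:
f(N) = -281/35 (f(N) = -8 + 1/(-35) = -8 - 1/35 = -281/35)
1/f(3) = 1/(-281/35) = -35/281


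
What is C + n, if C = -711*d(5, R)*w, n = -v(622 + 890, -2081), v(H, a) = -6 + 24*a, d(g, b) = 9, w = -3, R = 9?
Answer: 69147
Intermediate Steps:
n = 49950 (n = -(-6 + 24*(-2081)) = -(-6 - 49944) = -1*(-49950) = 49950)
C = 19197 (C = -6399*(-3) = -711*(-27) = 19197)
C + n = 19197 + 49950 = 69147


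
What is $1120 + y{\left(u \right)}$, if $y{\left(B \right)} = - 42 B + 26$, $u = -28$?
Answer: $2322$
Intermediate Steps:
$y{\left(B \right)} = 26 - 42 B$
$1120 + y{\left(u \right)} = 1120 + \left(26 - -1176\right) = 1120 + \left(26 + 1176\right) = 1120 + 1202 = 2322$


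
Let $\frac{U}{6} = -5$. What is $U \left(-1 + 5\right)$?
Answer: $-120$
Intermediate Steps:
$U = -30$ ($U = 6 \left(-5\right) = -30$)
$U \left(-1 + 5\right) = - 30 \left(-1 + 5\right) = \left(-30\right) 4 = -120$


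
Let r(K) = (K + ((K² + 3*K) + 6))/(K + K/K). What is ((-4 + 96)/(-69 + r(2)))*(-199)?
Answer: 18308/63 ≈ 290.60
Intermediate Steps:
r(K) = (6 + K² + 4*K)/(1 + K) (r(K) = (K + (6 + K² + 3*K))/(K + 1) = (6 + K² + 4*K)/(1 + K))
((-4 + 96)/(-69 + r(2)))*(-199) = ((-4 + 96)/(-69 + (6 + 2² + 4*2)/(1 + 2)))*(-199) = (92/(-69 + (6 + 4 + 8)/3))*(-199) = (92/(-69 + (⅓)*18))*(-199) = (92/(-69 + 6))*(-199) = (92/(-63))*(-199) = (92*(-1/63))*(-199) = -92/63*(-199) = 18308/63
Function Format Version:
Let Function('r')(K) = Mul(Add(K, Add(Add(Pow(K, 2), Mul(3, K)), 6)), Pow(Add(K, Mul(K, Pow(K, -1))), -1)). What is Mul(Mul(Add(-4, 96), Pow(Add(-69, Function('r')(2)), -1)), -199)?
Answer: Rational(18308, 63) ≈ 290.60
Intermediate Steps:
Function('r')(K) = Mul(Pow(Add(1, K), -1), Add(6, Pow(K, 2), Mul(4, K))) (Function('r')(K) = Mul(Add(K, Add(6, Pow(K, 2), Mul(3, K))), Pow(Add(K, 1), -1)) = Mul(Add(6, Pow(K, 2), Mul(4, K)), Pow(Add(1, K), -1)) = Mul(Pow(Add(1, K), -1), Add(6, Pow(K, 2), Mul(4, K))))
Mul(Mul(Add(-4, 96), Pow(Add(-69, Function('r')(2)), -1)), -199) = Mul(Mul(Add(-4, 96), Pow(Add(-69, Mul(Pow(Add(1, 2), -1), Add(6, Pow(2, 2), Mul(4, 2)))), -1)), -199) = Mul(Mul(92, Pow(Add(-69, Mul(Pow(3, -1), Add(6, 4, 8))), -1)), -199) = Mul(Mul(92, Pow(Add(-69, Mul(Rational(1, 3), 18)), -1)), -199) = Mul(Mul(92, Pow(Add(-69, 6), -1)), -199) = Mul(Mul(92, Pow(-63, -1)), -199) = Mul(Mul(92, Rational(-1, 63)), -199) = Mul(Rational(-92, 63), -199) = Rational(18308, 63)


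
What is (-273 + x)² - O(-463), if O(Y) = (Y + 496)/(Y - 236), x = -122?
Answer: 36353836/233 ≈ 1.5603e+5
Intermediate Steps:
O(Y) = (496 + Y)/(-236 + Y)
(-273 + x)² - O(-463) = (-273 - 122)² - (496 - 463)/(-236 - 463) = (-395)² - 33/(-699) = 156025 - (-1)*33/699 = 156025 - 1*(-11/233) = 156025 + 11/233 = 36353836/233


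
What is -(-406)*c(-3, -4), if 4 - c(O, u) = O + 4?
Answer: 1218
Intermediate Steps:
c(O, u) = -O (c(O, u) = 4 - (O + 4) = 4 - (4 + O) = 4 + (-4 - O) = -O)
-(-406)*c(-3, -4) = -(-406)*(-1*(-3)) = -(-406)*3 = -406*(-3) = 1218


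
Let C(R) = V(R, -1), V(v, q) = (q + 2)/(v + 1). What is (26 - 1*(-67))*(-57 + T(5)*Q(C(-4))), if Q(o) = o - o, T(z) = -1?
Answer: -5301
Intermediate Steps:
V(v, q) = (2 + q)/(1 + v)
C(R) = 1/(1 + R) (C(R) = (2 - 1)/(1 + R) = 1/(1 + R))
Q(o) = 0
(26 - 1*(-67))*(-57 + T(5)*Q(C(-4))) = (26 - 1*(-67))*(-57 - 1*0) = (26 + 67)*(-57 + 0) = 93*(-57) = -5301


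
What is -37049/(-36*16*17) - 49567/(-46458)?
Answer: 40862639/8424384 ≈ 4.8505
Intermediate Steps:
-37049/(-36*16*17) - 49567/(-46458) = -37049/(-36*16*17) - 49567*(-1/46458) = -37049/((-576*17)) + 49567/46458 = -37049/(-9792) + 49567/46458 = -37049*(-1/9792) + 49567/46458 = 37049/9792 + 49567/46458 = 40862639/8424384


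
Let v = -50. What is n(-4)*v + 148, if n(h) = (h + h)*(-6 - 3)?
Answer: -3452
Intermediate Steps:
n(h) = -18*h (n(h) = (2*h)*(-9) = -18*h)
n(-4)*v + 148 = -18*(-4)*(-50) + 148 = 72*(-50) + 148 = -3600 + 148 = -3452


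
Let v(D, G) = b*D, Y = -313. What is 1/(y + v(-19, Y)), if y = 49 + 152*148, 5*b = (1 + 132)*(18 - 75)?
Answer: 5/256764 ≈ 1.9473e-5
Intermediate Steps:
b = -7581/5 (b = ((1 + 132)*(18 - 75))/5 = (133*(-57))/5 = (1/5)*(-7581) = -7581/5 ≈ -1516.2)
v(D, G) = -7581*D/5
y = 22545 (y = 49 + 22496 = 22545)
1/(y + v(-19, Y)) = 1/(22545 - 7581/5*(-19)) = 1/(22545 + 144039/5) = 1/(256764/5) = 5/256764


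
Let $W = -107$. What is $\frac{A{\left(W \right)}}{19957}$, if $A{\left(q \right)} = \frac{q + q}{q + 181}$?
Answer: $- \frac{107}{738409} \approx -0.00014491$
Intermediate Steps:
$A{\left(q \right)} = \frac{2 q}{181 + q}$
$\frac{A{\left(W \right)}}{19957} = \frac{2 \left(-107\right) \frac{1}{181 - 107}}{19957} = 2 \left(-107\right) \frac{1}{74} \cdot \frac{1}{19957} = \left(- \frac{107}{37}\right) \frac{1}{19957} = - \frac{107}{738409}$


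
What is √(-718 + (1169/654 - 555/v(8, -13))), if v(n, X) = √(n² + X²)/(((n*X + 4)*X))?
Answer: √(-16630651325418 - 71903122902000*√233)/152382 ≈ 219.05*I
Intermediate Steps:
v(n, X) = √(X² + n²)/(X*(4 + X*n)) (v(n, X) = √(X² + n²)/(((X*n + 4)*X)) = √(X² + n²)/(((4 + X*n)*X)) = √(X² + n²)/((X*(4 + X*n))) = √(X² + n²)*(1/(X*(4 + X*n))) = √(X² + n²)/(X*(4 + X*n)))
√(-718 + (1169/654 - 555/v(8, -13))) = √(-718 + (1169/654 - 555*(-13*(4 - 13*8)/√((-13)² + 8²)))) = √(-718 + (1169*(1/654) - 555*(-13*(4 - 104)/√(169 + 64)))) = √(-718 + (1169/654 - 555*1300*√233/233)) = √(-718 + (1169/654 - 721500*√233/233)) = √(-468403/654 - 721500*√233/233)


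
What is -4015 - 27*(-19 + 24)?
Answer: -4150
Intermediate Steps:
-4015 - 27*(-19 + 24) = -4015 - 27*5 = -4015 - 1*135 = -4015 - 135 = -4150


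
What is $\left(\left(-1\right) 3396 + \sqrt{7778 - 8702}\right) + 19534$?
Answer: $16138 + 2 i \sqrt{231} \approx 16138.0 + 30.397 i$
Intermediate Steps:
$\left(\left(-1\right) 3396 + \sqrt{7778 - 8702}\right) + 19534 = \left(-3396 + \sqrt{-924}\right) + 19534 = \left(-3396 + 2 i \sqrt{231}\right) + 19534 = 16138 + 2 i \sqrt{231}$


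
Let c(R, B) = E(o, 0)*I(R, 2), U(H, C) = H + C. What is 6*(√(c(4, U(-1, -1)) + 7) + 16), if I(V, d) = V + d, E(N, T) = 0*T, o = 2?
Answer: 96 + 6*√7 ≈ 111.87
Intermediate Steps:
E(N, T) = 0
U(H, C) = C + H
c(R, B) = 0 (c(R, B) = 0*(R + 2) = 0*(2 + R) = 0)
6*(√(c(4, U(-1, -1)) + 7) + 16) = 6*(√(0 + 7) + 16) = 6*(√7 + 16) = 6*(16 + √7) = 96 + 6*√7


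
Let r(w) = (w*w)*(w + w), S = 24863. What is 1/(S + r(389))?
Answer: 1/117752601 ≈ 8.4924e-9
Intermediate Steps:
r(w) = 2*w³ (r(w) = w²*(2*w) = 2*w³)
1/(S + r(389)) = 1/(24863 + 2*389³) = 1/(24863 + 2*58863869) = 1/(24863 + 117727738) = 1/117752601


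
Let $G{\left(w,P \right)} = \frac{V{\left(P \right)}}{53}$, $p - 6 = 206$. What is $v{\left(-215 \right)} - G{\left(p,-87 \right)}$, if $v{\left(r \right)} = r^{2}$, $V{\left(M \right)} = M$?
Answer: $\frac{2450012}{53} \approx 46227.0$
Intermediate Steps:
$p = 212$ ($p = 6 + 206 = 212$)
$G{\left(w,P \right)} = \frac{P}{53}$
$v{\left(-215 \right)} - G{\left(p,-87 \right)} = \left(-215\right)^{2} - \frac{1}{53} \left(-87\right) = 46225 - - \frac{87}{53} = 46225 + \frac{87}{53} = \frac{2450012}{53}$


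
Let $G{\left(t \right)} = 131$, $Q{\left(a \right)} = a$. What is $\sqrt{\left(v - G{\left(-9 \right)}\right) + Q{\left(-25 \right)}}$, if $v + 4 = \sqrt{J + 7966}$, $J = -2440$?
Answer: $\sqrt{-160 + 3 \sqrt{614}} \approx 9.2554 i$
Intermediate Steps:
$v = -4 + 3 \sqrt{614}$ ($v = -4 + \sqrt{-2440 + 7966} = -4 + \sqrt{5526} = -4 + 3 \sqrt{614} \approx 70.337$)
$\sqrt{\left(v - G{\left(-9 \right)}\right) + Q{\left(-25 \right)}} = \sqrt{\left(\left(-4 + 3 \sqrt{614}\right) - 131\right) - 25} = \sqrt{\left(-135 + 3 \sqrt{614}\right) - 25} = \sqrt{-160 + 3 \sqrt{614}}$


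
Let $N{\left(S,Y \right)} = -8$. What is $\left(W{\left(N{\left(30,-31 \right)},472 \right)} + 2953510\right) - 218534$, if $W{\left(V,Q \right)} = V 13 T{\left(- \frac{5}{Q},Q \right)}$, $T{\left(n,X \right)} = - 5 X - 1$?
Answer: $2980520$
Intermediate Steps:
$T{\left(n,X \right)} = -1 - 5 X$
$W{\left(V,Q \right)} = 13 V \left(-1 - 5 Q\right)$ ($W{\left(V,Q \right)} = V 13 \left(-1 - 5 Q\right) = 13 V \left(-1 - 5 Q\right)$)
$\left(W{\left(N{\left(30,-31 \right)},472 \right)} + 2953510\right) - 218534 = \left(\left(-13\right) \left(-8\right) \left(1 + 5 \cdot 472\right) + 2953510\right) - 218534 = \left(\left(-13\right) \left(-8\right) \left(1 + 2360\right) + 2953510\right) - 218534 = \left(\left(-13\right) \left(-8\right) 2361 + 2953510\right) - 218534 = \left(245544 + 2953510\right) - 218534 = 3199054 - 218534 = 2980520$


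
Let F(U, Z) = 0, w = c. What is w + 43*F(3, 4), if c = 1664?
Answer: 1664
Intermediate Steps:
w = 1664
w + 43*F(3, 4) = 1664 + 43*0 = 1664 + 0 = 1664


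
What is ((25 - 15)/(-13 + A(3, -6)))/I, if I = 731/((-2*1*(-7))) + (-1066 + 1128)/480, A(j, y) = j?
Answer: -1680/87937 ≈ -0.019105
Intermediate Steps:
I = 87937/1680 (I = 731/((-2*(-7))) + 62*(1/480) = 731/14 + 31/240 = 87937/1680 ≈ 52.343)
((25 - 15)/(-13 + A(3, -6)))/I = ((25 - 15)/(-13 + 3))/(87937/1680) = (10/(-10))*(1680/87937) = (10*(-⅒))*(1680/87937) = -1*1680/87937 = -1680/87937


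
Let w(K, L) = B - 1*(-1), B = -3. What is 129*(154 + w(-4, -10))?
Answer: 19608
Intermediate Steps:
w(K, L) = -2 (w(K, L) = -3 - 1*(-1) = -3 + 1 = -2)
129*(154 + w(-4, -10)) = 129*(154 - 2) = 129*152 = 19608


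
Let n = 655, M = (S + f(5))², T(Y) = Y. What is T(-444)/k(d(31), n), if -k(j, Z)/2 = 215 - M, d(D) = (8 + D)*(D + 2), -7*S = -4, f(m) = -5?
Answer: 5439/4787 ≈ 1.1362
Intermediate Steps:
S = 4/7 (S = -⅐*(-4) = 4/7 ≈ 0.57143)
M = 961/49 (M = (4/7 - 5)² = (-31/7)² = 961/49 ≈ 19.612)
d(D) = (2 + D)*(8 + D) (d(D) = (8 + D)*(2 + D) = (2 + D)*(8 + D))
k(j, Z) = -19148/49 (k(j, Z) = -2*(215 - 1*961/49) = -2*(215 - 961/49) = -2*9574/49 = -19148/49)
T(-444)/k(d(31), n) = -444/(-19148/49) = -444*(-49/19148) = 5439/4787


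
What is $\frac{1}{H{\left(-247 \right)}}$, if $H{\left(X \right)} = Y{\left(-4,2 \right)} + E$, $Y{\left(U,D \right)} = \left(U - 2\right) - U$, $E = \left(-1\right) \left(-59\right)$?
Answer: $\frac{1}{57} \approx 0.017544$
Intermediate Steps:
$E = 59$
$Y{\left(U,D \right)} = -2$ ($Y{\left(U,D \right)} = \left(-2 + U\right) - U = -2$)
$H{\left(X \right)} = 57$ ($H{\left(X \right)} = -2 + 59 = 57$)
$\frac{1}{H{\left(-247 \right)}} = \frac{1}{57}$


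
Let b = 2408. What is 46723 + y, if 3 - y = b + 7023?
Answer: 37295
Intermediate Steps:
y = -9428 (y = 3 - (2408 + 7023) = 3 - 1*9431 = 3 - 9431 = -9428)
46723 + y = 46723 - 9428 = 37295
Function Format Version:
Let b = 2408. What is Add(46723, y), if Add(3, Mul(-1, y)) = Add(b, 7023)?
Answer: 37295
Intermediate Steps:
y = -9428 (y = Add(3, Mul(-1, Add(2408, 7023))) = Add(3, Mul(-1, 9431)) = Add(3, -9431) = -9428)
Add(46723, y) = Add(46723, -9428) = 37295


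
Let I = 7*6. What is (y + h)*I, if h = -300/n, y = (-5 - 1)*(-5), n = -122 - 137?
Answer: 48420/37 ≈ 1308.6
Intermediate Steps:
n = -259
y = 30 (y = -6*(-5) = 30)
h = 300/259 (h = -300/(-259) = -300*(-1/259) = 300/259 ≈ 1.1583)
I = 42
(y + h)*I = (30 + 300/259)*42 = (8070/259)*42 = 48420/37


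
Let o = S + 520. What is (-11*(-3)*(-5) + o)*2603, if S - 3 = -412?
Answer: -140562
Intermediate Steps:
S = -409 (S = 3 - 412 = -409)
o = 111 (o = -409 + 520 = 111)
(-11*(-3)*(-5) + o)*2603 = (-11*(-3)*(-5) + 111)*2603 = (33*(-5) + 111)*2603 = (-165 + 111)*2603 = -54*2603 = -140562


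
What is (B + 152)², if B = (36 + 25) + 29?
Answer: 58564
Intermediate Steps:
B = 90 (B = 61 + 29 = 90)
(B + 152)² = (90 + 152)² = 242² = 58564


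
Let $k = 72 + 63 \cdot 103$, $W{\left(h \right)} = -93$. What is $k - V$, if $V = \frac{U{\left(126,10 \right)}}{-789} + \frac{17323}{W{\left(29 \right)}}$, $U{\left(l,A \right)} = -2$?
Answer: $\frac{55010462}{8153} \approx 6747.3$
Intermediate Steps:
$k = 6561$ ($k = 72 + 6489 = 6561$)
$V = - \frac{1518629}{8153}$ ($V = - \frac{2}{-789} + \frac{17323}{-93} = \left(-2\right) \left(- \frac{1}{789}\right) + 17323 \left(- \frac{1}{93}\right) = \frac{2}{789} - \frac{17323}{93} = - \frac{1518629}{8153} \approx -186.27$)
$k - V = 6561 - - \frac{1518629}{8153} = 6561 + \frac{1518629}{8153} = \frac{55010462}{8153}$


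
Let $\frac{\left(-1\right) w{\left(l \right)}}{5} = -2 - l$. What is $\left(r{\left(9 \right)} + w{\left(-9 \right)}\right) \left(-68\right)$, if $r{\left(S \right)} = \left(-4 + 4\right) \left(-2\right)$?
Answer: $2380$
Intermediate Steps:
$r{\left(S \right)} = 0$ ($r{\left(S \right)} = 0 \left(-2\right) = 0$)
$w{\left(l \right)} = 10 + 5 l$ ($w{\left(l \right)} = - 5 \left(-2 - l\right) = 10 + 5 l$)
$\left(r{\left(9 \right)} + w{\left(-9 \right)}\right) \left(-68\right) = \left(0 + \left(10 + 5 \left(-9\right)\right)\right) \left(-68\right) = \left(0 + \left(10 - 45\right)\right) \left(-68\right) = \left(0 - 35\right) \left(-68\right) = \left(-35\right) \left(-68\right) = 2380$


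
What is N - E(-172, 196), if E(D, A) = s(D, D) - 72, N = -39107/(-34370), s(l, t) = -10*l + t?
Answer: -50691013/34370 ≈ -1474.9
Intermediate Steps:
s(l, t) = t - 10*l
N = 39107/34370 (N = -39107*(-1/34370) = 39107/34370 ≈ 1.1378)
E(D, A) = -72 - 9*D (E(D, A) = (D - 10*D) - 72 = -9*D - 72 = -72 - 9*D)
N - E(-172, 196) = 39107/34370 - (-72 - 9*(-172)) = 39107/34370 - (-72 + 1548) = 39107/34370 - 1*1476 = 39107/34370 - 1476 = -50691013/34370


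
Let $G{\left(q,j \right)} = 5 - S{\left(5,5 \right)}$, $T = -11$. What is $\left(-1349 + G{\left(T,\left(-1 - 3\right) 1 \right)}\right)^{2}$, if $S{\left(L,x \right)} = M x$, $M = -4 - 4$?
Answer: $1700416$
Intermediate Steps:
$M = -8$
$S{\left(L,x \right)} = - 8 x$
$G{\left(q,j \right)} = 45$ ($G{\left(q,j \right)} = 5 - \left(-8\right) 5 = 5 - -40 = 5 + 40 = 45$)
$\left(-1349 + G{\left(T,\left(-1 - 3\right) 1 \right)}\right)^{2} = \left(-1349 + 45\right)^{2} = \left(-1304\right)^{2} = 1700416$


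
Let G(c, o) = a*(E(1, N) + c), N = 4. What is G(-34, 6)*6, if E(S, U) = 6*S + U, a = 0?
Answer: 0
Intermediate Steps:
E(S, U) = U + 6*S
G(c, o) = 0 (G(c, o) = 0*((4 + 6*1) + c) = 0*((4 + 6) + c) = 0*(10 + c) = 0)
G(-34, 6)*6 = 0*6 = 0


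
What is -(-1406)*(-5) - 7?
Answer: -7037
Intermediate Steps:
-(-1406)*(-5) - 7 = -74*95 - 7 = -7030 - 7 = -7037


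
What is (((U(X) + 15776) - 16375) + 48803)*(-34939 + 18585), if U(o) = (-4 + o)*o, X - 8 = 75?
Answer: -895561394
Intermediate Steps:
X = 83 (X = 8 + 75 = 83)
U(o) = o*(-4 + o)
(((U(X) + 15776) - 16375) + 48803)*(-34939 + 18585) = (((83*(-4 + 83) + 15776) - 16375) + 48803)*(-34939 + 18585) = (((83*79 + 15776) - 16375) + 48803)*(-16354) = (((6557 + 15776) - 16375) + 48803)*(-16354) = ((22333 - 16375) + 48803)*(-16354) = (5958 + 48803)*(-16354) = 54761*(-16354) = -895561394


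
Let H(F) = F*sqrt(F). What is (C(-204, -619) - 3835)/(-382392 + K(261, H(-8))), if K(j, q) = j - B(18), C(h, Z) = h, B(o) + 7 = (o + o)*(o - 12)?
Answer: 577/54620 ≈ 0.010564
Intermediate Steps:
B(o) = -7 + 2*o*(-12 + o) (B(o) = -7 + (o + o)*(o - 12) = -7 + (2*o)*(-12 + o) = -7 + 2*o*(-12 + o))
H(F) = F**(3/2)
K(j, q) = -209 + j (K(j, q) = j - (-7 - 24*18 + 2*18**2) = j - (-7 - 432 + 2*324) = j - (-7 - 432 + 648) = j - 1*209 = j - 209 = -209 + j)
(C(-204, -619) - 3835)/(-382392 + K(261, H(-8))) = (-204 - 3835)/(-382392 + (-209 + 261)) = -4039/(-382392 + 52) = -4039/(-382340) = -4039*(-1/382340) = 577/54620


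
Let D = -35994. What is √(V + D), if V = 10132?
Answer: I*√25862 ≈ 160.82*I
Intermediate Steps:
√(V + D) = √(10132 - 35994) = √(-25862) = I*√25862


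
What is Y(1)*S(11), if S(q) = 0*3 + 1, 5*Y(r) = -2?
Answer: -2/5 ≈ -0.40000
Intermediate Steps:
Y(r) = -2/5 (Y(r) = (1/5)*(-2) = -2/5)
S(q) = 1 (S(q) = 0 + 1 = 1)
Y(1)*S(11) = -2/5*1 = -2/5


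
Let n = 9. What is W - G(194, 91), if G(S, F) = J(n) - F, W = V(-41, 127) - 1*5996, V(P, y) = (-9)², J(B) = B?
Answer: -5833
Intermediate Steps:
V(P, y) = 81
W = -5915 (W = 81 - 1*5996 = 81 - 5996 = -5915)
G(S, F) = 9 - F
W - G(194, 91) = -5915 - (9 - 1*91) = -5915 - (9 - 91) = -5915 - 1*(-82) = -5915 + 82 = -5833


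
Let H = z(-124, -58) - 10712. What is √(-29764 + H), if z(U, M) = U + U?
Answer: 2*I*√10181 ≈ 201.8*I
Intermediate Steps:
z(U, M) = 2*U
H = -10960 (H = 2*(-124) - 10712 = -248 - 10712 = -10960)
√(-29764 + H) = √(-29764 - 10960) = √(-40724) = 2*I*√10181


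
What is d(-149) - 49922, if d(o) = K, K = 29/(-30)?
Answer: -1497689/30 ≈ -49923.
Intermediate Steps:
K = -29/30 (K = 29*(-1/30) = -29/30 ≈ -0.96667)
d(o) = -29/30
d(-149) - 49922 = -29/30 - 49922 = -1497689/30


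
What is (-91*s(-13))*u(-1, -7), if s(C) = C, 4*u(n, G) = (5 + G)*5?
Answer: -5915/2 ≈ -2957.5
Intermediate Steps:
u(n, G) = 25/4 + 5*G/4 (u(n, G) = ((5 + G)*5)/4 = (25 + 5*G)/4 = 25/4 + 5*G/4)
(-91*s(-13))*u(-1, -7) = (-91*(-13))*(25/4 + (5/4)*(-7)) = 1183*(25/4 - 35/4) = 1183*(-5/2) = -5915/2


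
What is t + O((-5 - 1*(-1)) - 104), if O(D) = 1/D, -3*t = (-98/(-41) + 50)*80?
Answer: -6186281/4428 ≈ -1397.1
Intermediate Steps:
t = -57280/41 (t = -(-98/(-41) + 50)*80/3 = -(-98*(-1/41) + 50)*80/3 = -(98/41 + 50)*80/3 = -716*80/41 = -⅓*171840/41 = -57280/41 ≈ -1397.1)
t + O((-5 - 1*(-1)) - 104) = -57280/41 + 1/((-5 - 1*(-1)) - 104) = -57280/41 + 1/((-5 + 1) - 104) = -57280/41 + 1/(-4 - 104) = -57280/41 + 1/(-108) = -57280/41 - 1/108 = -6186281/4428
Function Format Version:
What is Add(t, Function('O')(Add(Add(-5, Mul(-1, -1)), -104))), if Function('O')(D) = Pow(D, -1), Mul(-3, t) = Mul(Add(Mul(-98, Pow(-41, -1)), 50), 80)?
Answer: Rational(-6186281, 4428) ≈ -1397.1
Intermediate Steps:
t = Rational(-57280, 41) (t = Mul(Rational(-1, 3), Mul(Add(Mul(-98, Pow(-41, -1)), 50), 80)) = Mul(Rational(-1, 3), Mul(Add(Mul(-98, Rational(-1, 41)), 50), 80)) = Mul(Rational(-1, 3), Mul(Add(Rational(98, 41), 50), 80)) = Mul(Rational(-1, 3), Mul(Rational(2148, 41), 80)) = Mul(Rational(-1, 3), Rational(171840, 41)) = Rational(-57280, 41) ≈ -1397.1)
Add(t, Function('O')(Add(Add(-5, Mul(-1, -1)), -104))) = Add(Rational(-57280, 41), Pow(Add(Add(-5, Mul(-1, -1)), -104), -1)) = Add(Rational(-57280, 41), Pow(Add(Add(-5, 1), -104), -1)) = Add(Rational(-57280, 41), Pow(Add(-4, -104), -1)) = Add(Rational(-57280, 41), Pow(-108, -1)) = Add(Rational(-57280, 41), Rational(-1, 108)) = Rational(-6186281, 4428)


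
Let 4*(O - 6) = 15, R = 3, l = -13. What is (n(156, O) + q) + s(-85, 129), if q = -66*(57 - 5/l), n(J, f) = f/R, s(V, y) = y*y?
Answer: 668557/52 ≈ 12857.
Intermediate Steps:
O = 39/4 (O = 6 + (1/4)*15 = 6 + 15/4 = 39/4 ≈ 9.7500)
s(V, y) = y**2
n(J, f) = f/3
q = -49236/13 (q = -66*(57 - 5/(-13)) = -66*(57 - 5*(-1/13)) = -66*(57 + 5/13) = -66*746/13 = -49236/13 ≈ -3787.4)
(n(156, O) + q) + s(-85, 129) = ((1/3)*(39/4) - 49236/13) + 129**2 = (13/4 - 49236/13) + 16641 = -196775/52 + 16641 = 668557/52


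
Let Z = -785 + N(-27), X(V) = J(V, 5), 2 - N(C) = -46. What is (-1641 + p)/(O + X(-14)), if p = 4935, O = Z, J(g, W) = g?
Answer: -3294/751 ≈ -4.3862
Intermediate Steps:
N(C) = 48 (N(C) = 2 - 1*(-46) = 2 + 46 = 48)
X(V) = V
Z = -737 (Z = -785 + 48 = -737)
O = -737
(-1641 + p)/(O + X(-14)) = (-1641 + 4935)/(-737 - 14) = 3294/(-751) = 3294*(-1/751) = -3294/751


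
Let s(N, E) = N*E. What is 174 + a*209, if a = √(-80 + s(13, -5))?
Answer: 174 + 209*I*√145 ≈ 174.0 + 2516.7*I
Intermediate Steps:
s(N, E) = E*N
a = I*√145 (a = √(-80 - 5*13) = √(-80 - 65) = √(-145) = I*√145 ≈ 12.042*I)
174 + a*209 = 174 + (I*√145)*209 = 174 + 209*I*√145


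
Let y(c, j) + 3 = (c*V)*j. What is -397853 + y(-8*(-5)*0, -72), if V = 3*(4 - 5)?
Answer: -397856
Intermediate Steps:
V = -3 (V = 3*(-1) = -3)
y(c, j) = -3 - 3*c*j (y(c, j) = -3 + (c*(-3))*j = -3 + (-3*c)*j = -3 - 3*c*j)
-397853 + y(-8*(-5)*0, -72) = -397853 + (-3 - 3*-8*(-5)*0*(-72)) = -397853 + (-3 - 3*40*0*(-72)) = -397853 + (-3 - 3*0*(-72)) = -397853 + (-3 + 0) = -397853 - 3 = -397856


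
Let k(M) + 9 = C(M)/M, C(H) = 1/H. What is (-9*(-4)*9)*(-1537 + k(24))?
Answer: -8014455/16 ≈ -5.0090e+5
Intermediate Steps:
k(M) = -9 + M⁻² (k(M) = -9 + 1/(M*M) = -9 + M⁻²)
(-9*(-4)*9)*(-1537 + k(24)) = (-9*(-4)*9)*(-1537 + (-9 + 24⁻²)) = (36*9)*(-1537 + (-9 + 1/576)) = 324*(-1537 - 5183/576) = 324*(-890495/576) = -8014455/16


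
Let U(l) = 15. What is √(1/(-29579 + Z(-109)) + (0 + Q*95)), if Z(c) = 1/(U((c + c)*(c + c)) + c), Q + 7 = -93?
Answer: 107*I*√6414739814262/2780427 ≈ 97.468*I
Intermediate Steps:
Q = -100 (Q = -7 - 93 = -100)
Z(c) = 1/(15 + c)
√(1/(-29579 + Z(-109)) + (0 + Q*95)) = √(1/(-29579 + 1/(15 - 109)) + (0 - 100*95)) = √(1/(-29579 + 1/(-94)) + (0 - 9500)) = √(1/(-29579 - 1/94) - 9500) = √(1/(-2780427/94) - 9500) = √(-94/2780427 - 9500) = √(-26414056594/2780427) = 107*I*√6414739814262/2780427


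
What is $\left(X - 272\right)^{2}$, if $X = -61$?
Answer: $110889$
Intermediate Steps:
$\left(X - 272\right)^{2} = \left(-61 - 272\right)^{2} = \left(-333\right)^{2} = 110889$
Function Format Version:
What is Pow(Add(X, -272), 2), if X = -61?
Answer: 110889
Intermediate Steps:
Pow(Add(X, -272), 2) = Pow(Add(-61, -272), 2) = Pow(-333, 2) = 110889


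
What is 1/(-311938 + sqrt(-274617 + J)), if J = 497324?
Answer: -311938/97305093137 - sqrt(222707)/97305093137 ≈ -3.2106e-6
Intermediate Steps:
1/(-311938 + sqrt(-274617 + J)) = 1/(-311938 + sqrt(-274617 + 497324)) = 1/(-311938 + sqrt(222707))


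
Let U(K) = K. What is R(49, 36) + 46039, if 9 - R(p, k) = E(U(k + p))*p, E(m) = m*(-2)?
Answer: 54378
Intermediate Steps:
E(m) = -2*m
R(p, k) = 9 - p*(-2*k - 2*p) (R(p, k) = 9 - (-2*(k + p))*p = 9 - (-2*k - 2*p)*p = 9 - p*(-2*k - 2*p))
R(49, 36) + 46039 = (9 + 2*49*(36 + 49)) + 46039 = (9 + 2*49*85) + 46039 = (9 + 8330) + 46039 = 8339 + 46039 = 54378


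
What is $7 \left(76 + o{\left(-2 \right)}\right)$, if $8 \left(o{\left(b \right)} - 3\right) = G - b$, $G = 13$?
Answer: $\frac{4529}{8} \approx 566.13$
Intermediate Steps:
$o{\left(b \right)} = \frac{37}{8} - \frac{b}{8}$ ($o{\left(b \right)} = 3 + \frac{13 - b}{8} = 3 - \left(- \frac{13}{8} + \frac{b}{8}\right) = \frac{37}{8} - \frac{b}{8}$)
$7 \left(76 + o{\left(-2 \right)}\right) = 7 \left(76 + \left(\frac{37}{8} - - \frac{1}{4}\right)\right) = 7 \left(76 + \left(\frac{37}{8} + \frac{1}{4}\right)\right) = 7 \left(76 + \frac{39}{8}\right) = 7 \cdot \frac{647}{8} = \frac{4529}{8}$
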